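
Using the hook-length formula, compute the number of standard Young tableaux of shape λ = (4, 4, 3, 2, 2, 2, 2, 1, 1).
# SYT of shape (4, 4, 3, 2, 2, 2, 2, 1, 1) = 102875500

Hook-length formula: f^λ = n! / Π hook(c), product over all cells c of the Young diagram. For λ = (4, 4, 3, 2, 2, 2, 2, 1, 1), n = 21 boxes. Hook lengths by row (left-to-right, top-to-bottom): [12, 9, 4, 2]; [11, 8, 3, 1]; [9, 6, 1]; [7, 4]; [6, 3]; [5, 2]; [4, 1]; [2]; [1]. Product of hooks = 496628858880. So f^λ = 21! / 496628858880 = 51090942171709440000 / 496628858880 = 102875500.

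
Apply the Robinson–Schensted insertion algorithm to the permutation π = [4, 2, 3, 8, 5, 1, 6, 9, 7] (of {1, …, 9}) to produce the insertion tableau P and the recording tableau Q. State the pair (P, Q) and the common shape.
P = [1, 3, 5, 6, 7] / [2, 8, 9] / [4];  Q = [1, 3, 4, 7, 8] / [2, 5, 9] / [6];  common shape = (5, 3, 1)

Row-insert the values π_1, π_2, … into P one at a time, bumping the leftmost entry strictly greater than the inserted value down to the next row. The recording tableau Q records, in position (i, j), the step at which that cell was added to P.
  Insert 4 (step 1): P = [4];  Q = [1]
  Insert 2 (step 2): P = [2] / [4];  Q = [1] / [2]
  Insert 3 (step 3): P = [2, 3] / [4];  Q = [1, 3] / [2]
  Insert 8 (step 4): P = [2, 3, 8] / [4];  Q = [1, 3, 4] / [2]
  Insert 5 (step 5): P = [2, 3, 5] / [4, 8];  Q = [1, 3, 4] / [2, 5]
  Insert 1 (step 6): P = [1, 3, 5] / [2, 8] / [4];  Q = [1, 3, 4] / [2, 5] / [6]
  Insert 6 (step 7): P = [1, 3, 5, 6] / [2, 8] / [4];  Q = [1, 3, 4, 7] / [2, 5] / [6]
  Insert 9 (step 8): P = [1, 3, 5, 6, 9] / [2, 8] / [4];  Q = [1, 3, 4, 7, 8] / [2, 5] / [6]
  Insert 7 (step 9): P = [1, 3, 5, 6, 7] / [2, 8, 9] / [4];  Q = [1, 3, 4, 7, 8] / [2, 5, 9] / [6]
Final shape: (5, 3, 1).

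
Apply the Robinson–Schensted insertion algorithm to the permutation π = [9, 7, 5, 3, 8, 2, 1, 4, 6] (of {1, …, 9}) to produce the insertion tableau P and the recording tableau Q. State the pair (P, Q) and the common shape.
P = [1, 4, 6] / [2, 8] / [3] / [5] / [7] / [9];  Q = [1, 5, 9] / [2, 8] / [3] / [4] / [6] / [7];  common shape = (3, 2, 1, 1, 1, 1)

Row-insert the values π_1, π_2, … into P one at a time, bumping the leftmost entry strictly greater than the inserted value down to the next row. The recording tableau Q records, in position (i, j), the step at which that cell was added to P.
  Insert 9 (step 1): P = [9];  Q = [1]
  Insert 7 (step 2): P = [7] / [9];  Q = [1] / [2]
  Insert 5 (step 3): P = [5] / [7] / [9];  Q = [1] / [2] / [3]
  Insert 3 (step 4): P = [3] / [5] / [7] / [9];  Q = [1] / [2] / [3] / [4]
  Insert 8 (step 5): P = [3, 8] / [5] / [7] / [9];  Q = [1, 5] / [2] / [3] / [4]
  Insert 2 (step 6): P = [2, 8] / [3] / [5] / [7] / [9];  Q = [1, 5] / [2] / [3] / [4] / [6]
  Insert 1 (step 7): P = [1, 8] / [2] / [3] / [5] / [7] / [9];  Q = [1, 5] / [2] / [3] / [4] / [6] / [7]
  Insert 4 (step 8): P = [1, 4] / [2, 8] / [3] / [5] / [7] / [9];  Q = [1, 5] / [2, 8] / [3] / [4] / [6] / [7]
  Insert 6 (step 9): P = [1, 4, 6] / [2, 8] / [3] / [5] / [7] / [9];  Q = [1, 5, 9] / [2, 8] / [3] / [4] / [6] / [7]
Final shape: (3, 2, 1, 1, 1, 1).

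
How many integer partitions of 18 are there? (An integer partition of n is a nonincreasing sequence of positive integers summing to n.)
p(18) = 385

Compute p(n) via the recurrence p(n, m) = p(n, m−1) + p(n−m, m), where p(n, m) counts partitions of n with all parts ≤ m and p(n) = p(n, n). The base cases are p(0, m) = 1 and p(n, 0) = 0 for n > 0. Filling the table yields p(18) = 385. (Euler's pentagonal recurrence is an alternative.)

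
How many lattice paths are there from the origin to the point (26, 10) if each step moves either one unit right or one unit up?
Number of paths = 254186856

A monotone lattice path from (0, 0) to (26, 10) consists of 26 east steps and 10 north steps in some order, so it is determined by which 26 of the 36 steps are east. The count is C(36, 26) = 254186856.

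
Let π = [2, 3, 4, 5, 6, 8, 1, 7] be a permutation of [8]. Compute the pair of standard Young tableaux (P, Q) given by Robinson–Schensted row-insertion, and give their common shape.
P = [1, 3, 4, 5, 6, 7] / [2, 8];  Q = [1, 2, 3, 4, 5, 6] / [7, 8];  common shape = (6, 2)

Row-insert the values π_1, π_2, … into P one at a time, bumping the leftmost entry strictly greater than the inserted value down to the next row. The recording tableau Q records, in position (i, j), the step at which that cell was added to P.
  Insert 2 (step 1): P = [2];  Q = [1]
  Insert 3 (step 2): P = [2, 3];  Q = [1, 2]
  Insert 4 (step 3): P = [2, 3, 4];  Q = [1, 2, 3]
  Insert 5 (step 4): P = [2, 3, 4, 5];  Q = [1, 2, 3, 4]
  Insert 6 (step 5): P = [2, 3, 4, 5, 6];  Q = [1, 2, 3, 4, 5]
  Insert 8 (step 6): P = [2, 3, 4, 5, 6, 8];  Q = [1, 2, 3, 4, 5, 6]
  Insert 1 (step 7): P = [1, 3, 4, 5, 6, 8] / [2];  Q = [1, 2, 3, 4, 5, 6] / [7]
  Insert 7 (step 8): P = [1, 3, 4, 5, 6, 7] / [2, 8];  Q = [1, 2, 3, 4, 5, 6] / [7, 8]
Final shape: (6, 2).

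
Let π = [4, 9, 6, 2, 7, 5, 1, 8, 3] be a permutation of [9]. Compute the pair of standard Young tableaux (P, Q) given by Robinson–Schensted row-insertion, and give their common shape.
P = [1, 3, 7, 8] / [2, 5] / [4, 6] / [9];  Q = [1, 2, 5, 8] / [3, 6] / [4, 9] / [7];  common shape = (4, 2, 2, 1)

Row-insert the values π_1, π_2, … into P one at a time, bumping the leftmost entry strictly greater than the inserted value down to the next row. The recording tableau Q records, in position (i, j), the step at which that cell was added to P.
  Insert 4 (step 1): P = [4];  Q = [1]
  Insert 9 (step 2): P = [4, 9];  Q = [1, 2]
  Insert 6 (step 3): P = [4, 6] / [9];  Q = [1, 2] / [3]
  Insert 2 (step 4): P = [2, 6] / [4] / [9];  Q = [1, 2] / [3] / [4]
  Insert 7 (step 5): P = [2, 6, 7] / [4] / [9];  Q = [1, 2, 5] / [3] / [4]
  Insert 5 (step 6): P = [2, 5, 7] / [4, 6] / [9];  Q = [1, 2, 5] / [3, 6] / [4]
  Insert 1 (step 7): P = [1, 5, 7] / [2, 6] / [4] / [9];  Q = [1, 2, 5] / [3, 6] / [4] / [7]
  Insert 8 (step 8): P = [1, 5, 7, 8] / [2, 6] / [4] / [9];  Q = [1, 2, 5, 8] / [3, 6] / [4] / [7]
  Insert 3 (step 9): P = [1, 3, 7, 8] / [2, 5] / [4, 6] / [9];  Q = [1, 2, 5, 8] / [3, 6] / [4, 9] / [7]
Final shape: (4, 2, 2, 1).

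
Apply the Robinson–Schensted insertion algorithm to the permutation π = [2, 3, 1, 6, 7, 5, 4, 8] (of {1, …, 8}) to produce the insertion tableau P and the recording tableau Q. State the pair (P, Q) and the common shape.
P = [1, 3, 4, 7, 8] / [2, 5] / [6];  Q = [1, 2, 4, 5, 8] / [3, 6] / [7];  common shape = (5, 2, 1)

Row-insert the values π_1, π_2, … into P one at a time, bumping the leftmost entry strictly greater than the inserted value down to the next row. The recording tableau Q records, in position (i, j), the step at which that cell was added to P.
  Insert 2 (step 1): P = [2];  Q = [1]
  Insert 3 (step 2): P = [2, 3];  Q = [1, 2]
  Insert 1 (step 3): P = [1, 3] / [2];  Q = [1, 2] / [3]
  Insert 6 (step 4): P = [1, 3, 6] / [2];  Q = [1, 2, 4] / [3]
  Insert 7 (step 5): P = [1, 3, 6, 7] / [2];  Q = [1, 2, 4, 5] / [3]
  Insert 5 (step 6): P = [1, 3, 5, 7] / [2, 6];  Q = [1, 2, 4, 5] / [3, 6]
  Insert 4 (step 7): P = [1, 3, 4, 7] / [2, 5] / [6];  Q = [1, 2, 4, 5] / [3, 6] / [7]
  Insert 8 (step 8): P = [1, 3, 4, 7, 8] / [2, 5] / [6];  Q = [1, 2, 4, 5, 8] / [3, 6] / [7]
Final shape: (5, 2, 1).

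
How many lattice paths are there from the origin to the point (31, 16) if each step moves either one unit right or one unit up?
Number of paths = 1503232609098

A monotone lattice path from (0, 0) to (31, 16) consists of 31 east steps and 16 north steps in some order, so it is determined by which 31 of the 47 steps are east. The count is C(47, 31) = 1503232609098.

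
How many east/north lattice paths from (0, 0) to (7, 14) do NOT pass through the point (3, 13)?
Number of paths = 113480

Total paths from (0, 0) to (7, 14): C(21, 7) = 116280. Paths through (3, 13): (paths (0, 0) → (3, 13)) × (paths (3, 13) → (7, 14)) = C(16, 3) · C(5, 4) = 560 · 5 = 2800. Avoidance count = 116280 − 2800 = 113480.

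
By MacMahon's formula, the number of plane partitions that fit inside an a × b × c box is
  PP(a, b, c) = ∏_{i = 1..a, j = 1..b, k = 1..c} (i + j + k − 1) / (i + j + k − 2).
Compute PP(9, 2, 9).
PP(9, 2, 9) = 449141836

Evaluate the triple product over i = 1..9, j = 1..2, k = 1..9. The factors are (2/1) · (3/2) · (4/3) · (5/4) · (6/5) · (7/6) · (8/7) · (9/8) · … (162 factors total). The numerators and denominators telescope so the product is an integer; carrying out the multiplication exactly gives PP(9, 2, 9) = 449141836.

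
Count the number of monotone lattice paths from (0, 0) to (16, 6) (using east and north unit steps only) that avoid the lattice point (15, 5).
Number of paths = 43605

Total paths from (0, 0) to (16, 6): C(22, 16) = 74613. Paths through (15, 5): (paths (0, 0) → (15, 5)) × (paths (15, 5) → (16, 6)) = C(20, 15) · C(2, 1) = 15504 · 2 = 31008. Avoidance count = 74613 − 31008 = 43605.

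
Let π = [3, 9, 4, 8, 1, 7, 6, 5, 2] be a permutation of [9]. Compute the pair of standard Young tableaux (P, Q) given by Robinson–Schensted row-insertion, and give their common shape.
P = [1, 2, 5] / [3, 4] / [6] / [7] / [8] / [9];  Q = [1, 2, 4] / [3, 6] / [5] / [7] / [8] / [9];  common shape = (3, 2, 1, 1, 1, 1)

Row-insert the values π_1, π_2, … into P one at a time, bumping the leftmost entry strictly greater than the inserted value down to the next row. The recording tableau Q records, in position (i, j), the step at which that cell was added to P.
  Insert 3 (step 1): P = [3];  Q = [1]
  Insert 9 (step 2): P = [3, 9];  Q = [1, 2]
  Insert 4 (step 3): P = [3, 4] / [9];  Q = [1, 2] / [3]
  Insert 8 (step 4): P = [3, 4, 8] / [9];  Q = [1, 2, 4] / [3]
  Insert 1 (step 5): P = [1, 4, 8] / [3] / [9];  Q = [1, 2, 4] / [3] / [5]
  Insert 7 (step 6): P = [1, 4, 7] / [3, 8] / [9];  Q = [1, 2, 4] / [3, 6] / [5]
  Insert 6 (step 7): P = [1, 4, 6] / [3, 7] / [8] / [9];  Q = [1, 2, 4] / [3, 6] / [5] / [7]
  Insert 5 (step 8): P = [1, 4, 5] / [3, 6] / [7] / [8] / [9];  Q = [1, 2, 4] / [3, 6] / [5] / [7] / [8]
  Insert 2 (step 9): P = [1, 2, 5] / [3, 4] / [6] / [7] / [8] / [9];  Q = [1, 2, 4] / [3, 6] / [5] / [7] / [8] / [9]
Final shape: (3, 2, 1, 1, 1, 1).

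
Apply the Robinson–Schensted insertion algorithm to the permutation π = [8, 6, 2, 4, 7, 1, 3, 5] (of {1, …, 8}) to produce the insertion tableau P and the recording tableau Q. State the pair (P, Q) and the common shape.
P = [1, 3, 5] / [2, 4, 7] / [6] / [8];  Q = [1, 4, 5] / [2, 7, 8] / [3] / [6];  common shape = (3, 3, 1, 1)

Row-insert the values π_1, π_2, … into P one at a time, bumping the leftmost entry strictly greater than the inserted value down to the next row. The recording tableau Q records, in position (i, j), the step at which that cell was added to P.
  Insert 8 (step 1): P = [8];  Q = [1]
  Insert 6 (step 2): P = [6] / [8];  Q = [1] / [2]
  Insert 2 (step 3): P = [2] / [6] / [8];  Q = [1] / [2] / [3]
  Insert 4 (step 4): P = [2, 4] / [6] / [8];  Q = [1, 4] / [2] / [3]
  Insert 7 (step 5): P = [2, 4, 7] / [6] / [8];  Q = [1, 4, 5] / [2] / [3]
  Insert 1 (step 6): P = [1, 4, 7] / [2] / [6] / [8];  Q = [1, 4, 5] / [2] / [3] / [6]
  Insert 3 (step 7): P = [1, 3, 7] / [2, 4] / [6] / [8];  Q = [1, 4, 5] / [2, 7] / [3] / [6]
  Insert 5 (step 8): P = [1, 3, 5] / [2, 4, 7] / [6] / [8];  Q = [1, 4, 5] / [2, 7, 8] / [3] / [6]
Final shape: (3, 3, 1, 1).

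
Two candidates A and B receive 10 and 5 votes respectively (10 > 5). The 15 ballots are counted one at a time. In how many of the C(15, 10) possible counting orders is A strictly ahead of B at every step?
Strict-lead orderings = 1001

Total orderings of the 15 votes with 10 for A: C(15, 10) = 3003. By the Bertrand ballot formula (Cycle Lemma / reflection principle), the number of orderings in which A is strictly ahead of B throughout is (p − q)/(p + q) · C(p + q, p) = (10 − 5)/(10 + 5) · 3003 = 1001.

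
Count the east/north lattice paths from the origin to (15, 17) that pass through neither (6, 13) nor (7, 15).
Number of paths = 542311680

Inclusion–exclusion. Total paths: C(32, 15) = 565722720. Through P₁: C(19, 6)·C(13, 9) = 19399380. Through P₂: C(22, 7)·C(10, 8) = 7674480. Since P₁ is strictly southwest of P₂, a monotone path through both must visit P₁ then P₂; paths through both = C(19, 6)·C(3, 1)·C(10, 8) = 3662820. Avoid both = 565722720 − 19399380 − 7674480 + 3662820 = 542311680.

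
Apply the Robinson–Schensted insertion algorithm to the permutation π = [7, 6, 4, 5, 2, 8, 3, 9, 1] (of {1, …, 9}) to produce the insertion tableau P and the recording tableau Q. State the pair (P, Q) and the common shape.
P = [1, 3, 8, 9] / [2, 5] / [4] / [6] / [7];  Q = [1, 4, 6, 8] / [2, 7] / [3] / [5] / [9];  common shape = (4, 2, 1, 1, 1)

Row-insert the values π_1, π_2, … into P one at a time, bumping the leftmost entry strictly greater than the inserted value down to the next row. The recording tableau Q records, in position (i, j), the step at which that cell was added to P.
  Insert 7 (step 1): P = [7];  Q = [1]
  Insert 6 (step 2): P = [6] / [7];  Q = [1] / [2]
  Insert 4 (step 3): P = [4] / [6] / [7];  Q = [1] / [2] / [3]
  Insert 5 (step 4): P = [4, 5] / [6] / [7];  Q = [1, 4] / [2] / [3]
  Insert 2 (step 5): P = [2, 5] / [4] / [6] / [7];  Q = [1, 4] / [2] / [3] / [5]
  Insert 8 (step 6): P = [2, 5, 8] / [4] / [6] / [7];  Q = [1, 4, 6] / [2] / [3] / [5]
  Insert 3 (step 7): P = [2, 3, 8] / [4, 5] / [6] / [7];  Q = [1, 4, 6] / [2, 7] / [3] / [5]
  Insert 9 (step 8): P = [2, 3, 8, 9] / [4, 5] / [6] / [7];  Q = [1, 4, 6, 8] / [2, 7] / [3] / [5]
  Insert 1 (step 9): P = [1, 3, 8, 9] / [2, 5] / [4] / [6] / [7];  Q = [1, 4, 6, 8] / [2, 7] / [3] / [5] / [9]
Final shape: (4, 2, 1, 1, 1).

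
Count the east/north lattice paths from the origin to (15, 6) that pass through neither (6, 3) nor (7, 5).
Number of paths = 30924

Inclusion–exclusion. Total paths: C(21, 15) = 54264. Through P₁: C(9, 6)·C(12, 9) = 18480. Through P₂: C(12, 7)·C(9, 8) = 7128. Since P₁ is strictly southwest of P₂, a monotone path through both must visit P₁ then P₂; paths through both = C(9, 6)·C(3, 1)·C(9, 8) = 2268. Avoid both = 54264 − 18480 − 7128 + 2268 = 30924.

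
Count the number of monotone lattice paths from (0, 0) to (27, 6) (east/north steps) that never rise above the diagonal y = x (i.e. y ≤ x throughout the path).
Number of paths = 870232

By the reflection principle (André's argument), the number of monotone paths to (27, 6) with n ≤ m that never go above y = x is C(33, 27) − C(33, 28) = 1107568 − 237336 = 870232.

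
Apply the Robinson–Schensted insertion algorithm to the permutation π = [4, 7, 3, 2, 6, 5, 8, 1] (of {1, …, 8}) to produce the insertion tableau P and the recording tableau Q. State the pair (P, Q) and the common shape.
P = [1, 5, 8] / [2, 6] / [3, 7] / [4];  Q = [1, 2, 7] / [3, 5] / [4, 6] / [8];  common shape = (3, 2, 2, 1)

Row-insert the values π_1, π_2, … into P one at a time, bumping the leftmost entry strictly greater than the inserted value down to the next row. The recording tableau Q records, in position (i, j), the step at which that cell was added to P.
  Insert 4 (step 1): P = [4];  Q = [1]
  Insert 7 (step 2): P = [4, 7];  Q = [1, 2]
  Insert 3 (step 3): P = [3, 7] / [4];  Q = [1, 2] / [3]
  Insert 2 (step 4): P = [2, 7] / [3] / [4];  Q = [1, 2] / [3] / [4]
  Insert 6 (step 5): P = [2, 6] / [3, 7] / [4];  Q = [1, 2] / [3, 5] / [4]
  Insert 5 (step 6): P = [2, 5] / [3, 6] / [4, 7];  Q = [1, 2] / [3, 5] / [4, 6]
  Insert 8 (step 7): P = [2, 5, 8] / [3, 6] / [4, 7];  Q = [1, 2, 7] / [3, 5] / [4, 6]
  Insert 1 (step 8): P = [1, 5, 8] / [2, 6] / [3, 7] / [4];  Q = [1, 2, 7] / [3, 5] / [4, 6] / [8]
Final shape: (3, 2, 2, 1).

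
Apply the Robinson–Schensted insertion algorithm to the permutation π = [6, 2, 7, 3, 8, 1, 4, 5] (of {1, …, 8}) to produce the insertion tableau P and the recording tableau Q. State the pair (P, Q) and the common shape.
P = [1, 3, 4, 5] / [2, 7, 8] / [6];  Q = [1, 3, 5, 8] / [2, 4, 7] / [6];  common shape = (4, 3, 1)

Row-insert the values π_1, π_2, … into P one at a time, bumping the leftmost entry strictly greater than the inserted value down to the next row. The recording tableau Q records, in position (i, j), the step at which that cell was added to P.
  Insert 6 (step 1): P = [6];  Q = [1]
  Insert 2 (step 2): P = [2] / [6];  Q = [1] / [2]
  Insert 7 (step 3): P = [2, 7] / [6];  Q = [1, 3] / [2]
  Insert 3 (step 4): P = [2, 3] / [6, 7];  Q = [1, 3] / [2, 4]
  Insert 8 (step 5): P = [2, 3, 8] / [6, 7];  Q = [1, 3, 5] / [2, 4]
  Insert 1 (step 6): P = [1, 3, 8] / [2, 7] / [6];  Q = [1, 3, 5] / [2, 4] / [6]
  Insert 4 (step 7): P = [1, 3, 4] / [2, 7, 8] / [6];  Q = [1, 3, 5] / [2, 4, 7] / [6]
  Insert 5 (step 8): P = [1, 3, 4, 5] / [2, 7, 8] / [6];  Q = [1, 3, 5, 8] / [2, 4, 7] / [6]
Final shape: (4, 3, 1).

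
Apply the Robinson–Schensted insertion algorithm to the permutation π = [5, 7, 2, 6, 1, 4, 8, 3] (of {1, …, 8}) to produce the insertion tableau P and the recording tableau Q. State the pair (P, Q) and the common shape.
P = [1, 3, 8] / [2, 4] / [5, 6] / [7];  Q = [1, 2, 7] / [3, 4] / [5, 6] / [8];  common shape = (3, 2, 2, 1)

Row-insert the values π_1, π_2, … into P one at a time, bumping the leftmost entry strictly greater than the inserted value down to the next row. The recording tableau Q records, in position (i, j), the step at which that cell was added to P.
  Insert 5 (step 1): P = [5];  Q = [1]
  Insert 7 (step 2): P = [5, 7];  Q = [1, 2]
  Insert 2 (step 3): P = [2, 7] / [5];  Q = [1, 2] / [3]
  Insert 6 (step 4): P = [2, 6] / [5, 7];  Q = [1, 2] / [3, 4]
  Insert 1 (step 5): P = [1, 6] / [2, 7] / [5];  Q = [1, 2] / [3, 4] / [5]
  Insert 4 (step 6): P = [1, 4] / [2, 6] / [5, 7];  Q = [1, 2] / [3, 4] / [5, 6]
  Insert 8 (step 7): P = [1, 4, 8] / [2, 6] / [5, 7];  Q = [1, 2, 7] / [3, 4] / [5, 6]
  Insert 3 (step 8): P = [1, 3, 8] / [2, 4] / [5, 6] / [7];  Q = [1, 2, 7] / [3, 4] / [5, 6] / [8]
Final shape: (3, 2, 2, 1).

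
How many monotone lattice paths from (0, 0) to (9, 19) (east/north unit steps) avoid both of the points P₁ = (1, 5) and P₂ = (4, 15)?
Number of paths = 4716120

Inclusion–exclusion. Total paths: C(28, 9) = 6906900. Through P₁: C(6, 1)·C(22, 8) = 1918620. Through P₂: C(19, 4)·C(9, 5) = 488376. Since P₁ is strictly southwest of P₂, a monotone path through both must visit P₁ then P₂; paths through both = C(6, 1)·C(13, 3)·C(9, 5) = 216216. Avoid both = 6906900 − 1918620 − 488376 + 216216 = 4716120.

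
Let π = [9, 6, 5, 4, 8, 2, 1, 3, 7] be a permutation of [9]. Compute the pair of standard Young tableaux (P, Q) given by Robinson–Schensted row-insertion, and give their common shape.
P = [1, 3, 7] / [2, 8] / [4] / [5] / [6] / [9];  Q = [1, 5, 9] / [2, 8] / [3] / [4] / [6] / [7];  common shape = (3, 2, 1, 1, 1, 1)

Row-insert the values π_1, π_2, … into P one at a time, bumping the leftmost entry strictly greater than the inserted value down to the next row. The recording tableau Q records, in position (i, j), the step at which that cell was added to P.
  Insert 9 (step 1): P = [9];  Q = [1]
  Insert 6 (step 2): P = [6] / [9];  Q = [1] / [2]
  Insert 5 (step 3): P = [5] / [6] / [9];  Q = [1] / [2] / [3]
  Insert 4 (step 4): P = [4] / [5] / [6] / [9];  Q = [1] / [2] / [3] / [4]
  Insert 8 (step 5): P = [4, 8] / [5] / [6] / [9];  Q = [1, 5] / [2] / [3] / [4]
  Insert 2 (step 6): P = [2, 8] / [4] / [5] / [6] / [9];  Q = [1, 5] / [2] / [3] / [4] / [6]
  Insert 1 (step 7): P = [1, 8] / [2] / [4] / [5] / [6] / [9];  Q = [1, 5] / [2] / [3] / [4] / [6] / [7]
  Insert 3 (step 8): P = [1, 3] / [2, 8] / [4] / [5] / [6] / [9];  Q = [1, 5] / [2, 8] / [3] / [4] / [6] / [7]
  Insert 7 (step 9): P = [1, 3, 7] / [2, 8] / [4] / [5] / [6] / [9];  Q = [1, 5, 9] / [2, 8] / [3] / [4] / [6] / [7]
Final shape: (3, 2, 1, 1, 1, 1).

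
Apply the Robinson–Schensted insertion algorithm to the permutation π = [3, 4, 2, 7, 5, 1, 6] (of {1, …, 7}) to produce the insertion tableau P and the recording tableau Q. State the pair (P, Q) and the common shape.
P = [1, 4, 5, 6] / [2, 7] / [3];  Q = [1, 2, 4, 7] / [3, 5] / [6];  common shape = (4, 2, 1)

Row-insert the values π_1, π_2, … into P one at a time, bumping the leftmost entry strictly greater than the inserted value down to the next row. The recording tableau Q records, in position (i, j), the step at which that cell was added to P.
  Insert 3 (step 1): P = [3];  Q = [1]
  Insert 4 (step 2): P = [3, 4];  Q = [1, 2]
  Insert 2 (step 3): P = [2, 4] / [3];  Q = [1, 2] / [3]
  Insert 7 (step 4): P = [2, 4, 7] / [3];  Q = [1, 2, 4] / [3]
  Insert 5 (step 5): P = [2, 4, 5] / [3, 7];  Q = [1, 2, 4] / [3, 5]
  Insert 1 (step 6): P = [1, 4, 5] / [2, 7] / [3];  Q = [1, 2, 4] / [3, 5] / [6]
  Insert 6 (step 7): P = [1, 4, 5, 6] / [2, 7] / [3];  Q = [1, 2, 4, 7] / [3, 5] / [6]
Final shape: (4, 2, 1).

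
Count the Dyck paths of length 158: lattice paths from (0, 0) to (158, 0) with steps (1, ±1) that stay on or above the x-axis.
C_79 = 289450081175264899454283846029490767264392230

These Dyck paths are counted by the Catalan number C_n = (1/(n + 1)) · C(2n, n). For n = 79: C_79 = (1/80) · C(158, 79) = 23156006494021191956342707682359261381151378400/80 = 289450081175264899454283846029490767264392230.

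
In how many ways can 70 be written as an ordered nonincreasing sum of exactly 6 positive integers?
p(70, 6 parts) = 26207

Partitions of n into exactly k parts are in bijection with partitions of n − k into at most k parts (subtract 1 from each part). So p(70, exactly 6) = p(64, parts ≤ 6). Computing via the recurrence p(m, j) = p(m, j−1) + p(m−j, j) gives 26207.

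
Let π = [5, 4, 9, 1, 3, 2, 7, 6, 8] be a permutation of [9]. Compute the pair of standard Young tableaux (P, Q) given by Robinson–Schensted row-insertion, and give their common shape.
P = [1, 2, 6, 8] / [3, 7] / [4, 9] / [5];  Q = [1, 3, 7, 9] / [2, 5] / [4, 8] / [6];  common shape = (4, 2, 2, 1)

Row-insert the values π_1, π_2, … into P one at a time, bumping the leftmost entry strictly greater than the inserted value down to the next row. The recording tableau Q records, in position (i, j), the step at which that cell was added to P.
  Insert 5 (step 1): P = [5];  Q = [1]
  Insert 4 (step 2): P = [4] / [5];  Q = [1] / [2]
  Insert 9 (step 3): P = [4, 9] / [5];  Q = [1, 3] / [2]
  Insert 1 (step 4): P = [1, 9] / [4] / [5];  Q = [1, 3] / [2] / [4]
  Insert 3 (step 5): P = [1, 3] / [4, 9] / [5];  Q = [1, 3] / [2, 5] / [4]
  Insert 2 (step 6): P = [1, 2] / [3, 9] / [4] / [5];  Q = [1, 3] / [2, 5] / [4] / [6]
  Insert 7 (step 7): P = [1, 2, 7] / [3, 9] / [4] / [5];  Q = [1, 3, 7] / [2, 5] / [4] / [6]
  Insert 6 (step 8): P = [1, 2, 6] / [3, 7] / [4, 9] / [5];  Q = [1, 3, 7] / [2, 5] / [4, 8] / [6]
  Insert 8 (step 9): P = [1, 2, 6, 8] / [3, 7] / [4, 9] / [5];  Q = [1, 3, 7, 9] / [2, 5] / [4, 8] / [6]
Final shape: (4, 2, 2, 1).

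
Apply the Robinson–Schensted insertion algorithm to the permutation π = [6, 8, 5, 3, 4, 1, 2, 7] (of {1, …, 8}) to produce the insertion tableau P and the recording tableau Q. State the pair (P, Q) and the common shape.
P = [1, 2, 7] / [3, 4] / [5, 8] / [6];  Q = [1, 2, 8] / [3, 5] / [4, 7] / [6];  common shape = (3, 2, 2, 1)

Row-insert the values π_1, π_2, … into P one at a time, bumping the leftmost entry strictly greater than the inserted value down to the next row. The recording tableau Q records, in position (i, j), the step at which that cell was added to P.
  Insert 6 (step 1): P = [6];  Q = [1]
  Insert 8 (step 2): P = [6, 8];  Q = [1, 2]
  Insert 5 (step 3): P = [5, 8] / [6];  Q = [1, 2] / [3]
  Insert 3 (step 4): P = [3, 8] / [5] / [6];  Q = [1, 2] / [3] / [4]
  Insert 4 (step 5): P = [3, 4] / [5, 8] / [6];  Q = [1, 2] / [3, 5] / [4]
  Insert 1 (step 6): P = [1, 4] / [3, 8] / [5] / [6];  Q = [1, 2] / [3, 5] / [4] / [6]
  Insert 2 (step 7): P = [1, 2] / [3, 4] / [5, 8] / [6];  Q = [1, 2] / [3, 5] / [4, 7] / [6]
  Insert 7 (step 8): P = [1, 2, 7] / [3, 4] / [5, 8] / [6];  Q = [1, 2, 8] / [3, 5] / [4, 7] / [6]
Final shape: (3, 2, 2, 1).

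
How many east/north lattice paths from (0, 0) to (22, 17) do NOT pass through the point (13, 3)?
Number of paths = 50563491410

Total paths from (0, 0) to (22, 17): C(39, 22) = 51021117810. Paths through (13, 3): (paths (0, 0) → (13, 3)) × (paths (13, 3) → (22, 17)) = C(16, 13) · C(23, 9) = 560 · 817190 = 457626400. Avoidance count = 51021117810 − 457626400 = 50563491410.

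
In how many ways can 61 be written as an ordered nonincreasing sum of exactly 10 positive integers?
p(61, 10 parts) = 70760

Partitions of n into exactly k parts are in bijection with partitions of n − k into at most k parts (subtract 1 from each part). So p(61, exactly 10) = p(51, parts ≤ 10). Computing via the recurrence p(m, j) = p(m, j−1) + p(m−j, j) gives 70760.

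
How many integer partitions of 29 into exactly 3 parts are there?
p(29, 3 parts) = 70

Partitions of n into exactly k parts are in bijection with partitions of n − k into at most k parts (subtract 1 from each part). So p(29, exactly 3) = p(26, parts ≤ 3). Computing via the recurrence p(m, j) = p(m, j−1) + p(m−j, j) gives 70.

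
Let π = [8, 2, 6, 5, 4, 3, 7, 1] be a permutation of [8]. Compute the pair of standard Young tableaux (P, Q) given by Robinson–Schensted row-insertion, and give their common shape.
P = [1, 3, 7] / [2] / [4] / [5] / [6] / [8];  Q = [1, 3, 7] / [2] / [4] / [5] / [6] / [8];  common shape = (3, 1, 1, 1, 1, 1)

Row-insert the values π_1, π_2, … into P one at a time, bumping the leftmost entry strictly greater than the inserted value down to the next row. The recording tableau Q records, in position (i, j), the step at which that cell was added to P.
  Insert 8 (step 1): P = [8];  Q = [1]
  Insert 2 (step 2): P = [2] / [8];  Q = [1] / [2]
  Insert 6 (step 3): P = [2, 6] / [8];  Q = [1, 3] / [2]
  Insert 5 (step 4): P = [2, 5] / [6] / [8];  Q = [1, 3] / [2] / [4]
  Insert 4 (step 5): P = [2, 4] / [5] / [6] / [8];  Q = [1, 3] / [2] / [4] / [5]
  Insert 3 (step 6): P = [2, 3] / [4] / [5] / [6] / [8];  Q = [1, 3] / [2] / [4] / [5] / [6]
  Insert 7 (step 7): P = [2, 3, 7] / [4] / [5] / [6] / [8];  Q = [1, 3, 7] / [2] / [4] / [5] / [6]
  Insert 1 (step 8): P = [1, 3, 7] / [2] / [4] / [5] / [6] / [8];  Q = [1, 3, 7] / [2] / [4] / [5] / [6] / [8]
Final shape: (3, 1, 1, 1, 1, 1).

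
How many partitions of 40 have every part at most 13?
p(40, parts ≤ 13) = 25971

Use the recurrence p(n, m) = p(n, m−1) + p(n−m, m): either the largest part is < m (count p(n, m−1)) or the largest part is exactly m (remove one copy of m, count p(n−m, m)). With p(0, ·) = 1 this gives p(40, parts ≤ 13) = 25971. (By conjugating Young diagrams, this also counts partitions of 40 into at most 13 parts.)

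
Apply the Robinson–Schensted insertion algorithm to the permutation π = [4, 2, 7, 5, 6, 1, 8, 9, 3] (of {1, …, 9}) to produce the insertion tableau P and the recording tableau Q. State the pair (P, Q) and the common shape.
P = [1, 3, 6, 8, 9] / [2, 5] / [4, 7];  Q = [1, 3, 5, 7, 8] / [2, 4] / [6, 9];  common shape = (5, 2, 2)

Row-insert the values π_1, π_2, … into P one at a time, bumping the leftmost entry strictly greater than the inserted value down to the next row. The recording tableau Q records, in position (i, j), the step at which that cell was added to P.
  Insert 4 (step 1): P = [4];  Q = [1]
  Insert 2 (step 2): P = [2] / [4];  Q = [1] / [2]
  Insert 7 (step 3): P = [2, 7] / [4];  Q = [1, 3] / [2]
  Insert 5 (step 4): P = [2, 5] / [4, 7];  Q = [1, 3] / [2, 4]
  Insert 6 (step 5): P = [2, 5, 6] / [4, 7];  Q = [1, 3, 5] / [2, 4]
  Insert 1 (step 6): P = [1, 5, 6] / [2, 7] / [4];  Q = [1, 3, 5] / [2, 4] / [6]
  Insert 8 (step 7): P = [1, 5, 6, 8] / [2, 7] / [4];  Q = [1, 3, 5, 7] / [2, 4] / [6]
  Insert 9 (step 8): P = [1, 5, 6, 8, 9] / [2, 7] / [4];  Q = [1, 3, 5, 7, 8] / [2, 4] / [6]
  Insert 3 (step 9): P = [1, 3, 6, 8, 9] / [2, 5] / [4, 7];  Q = [1, 3, 5, 7, 8] / [2, 4] / [6, 9]
Final shape: (5, 2, 2).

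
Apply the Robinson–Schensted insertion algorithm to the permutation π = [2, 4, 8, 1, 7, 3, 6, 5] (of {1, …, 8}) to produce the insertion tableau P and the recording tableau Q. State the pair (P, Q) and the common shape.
P = [1, 3, 5] / [2, 4, 6] / [7] / [8];  Q = [1, 2, 3] / [4, 5, 7] / [6] / [8];  common shape = (3, 3, 1, 1)

Row-insert the values π_1, π_2, … into P one at a time, bumping the leftmost entry strictly greater than the inserted value down to the next row. The recording tableau Q records, in position (i, j), the step at which that cell was added to P.
  Insert 2 (step 1): P = [2];  Q = [1]
  Insert 4 (step 2): P = [2, 4];  Q = [1, 2]
  Insert 8 (step 3): P = [2, 4, 8];  Q = [1, 2, 3]
  Insert 1 (step 4): P = [1, 4, 8] / [2];  Q = [1, 2, 3] / [4]
  Insert 7 (step 5): P = [1, 4, 7] / [2, 8];  Q = [1, 2, 3] / [4, 5]
  Insert 3 (step 6): P = [1, 3, 7] / [2, 4] / [8];  Q = [1, 2, 3] / [4, 5] / [6]
  Insert 6 (step 7): P = [1, 3, 6] / [2, 4, 7] / [8];  Q = [1, 2, 3] / [4, 5, 7] / [6]
  Insert 5 (step 8): P = [1, 3, 5] / [2, 4, 6] / [7] / [8];  Q = [1, 2, 3] / [4, 5, 7] / [6] / [8]
Final shape: (3, 3, 1, 1).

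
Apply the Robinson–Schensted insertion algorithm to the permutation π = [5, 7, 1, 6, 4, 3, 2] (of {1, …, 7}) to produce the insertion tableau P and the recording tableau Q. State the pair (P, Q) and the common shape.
P = [1, 2] / [3, 6] / [4] / [5] / [7];  Q = [1, 2] / [3, 4] / [5] / [6] / [7];  common shape = (2, 2, 1, 1, 1)

Row-insert the values π_1, π_2, … into P one at a time, bumping the leftmost entry strictly greater than the inserted value down to the next row. The recording tableau Q records, in position (i, j), the step at which that cell was added to P.
  Insert 5 (step 1): P = [5];  Q = [1]
  Insert 7 (step 2): P = [5, 7];  Q = [1, 2]
  Insert 1 (step 3): P = [1, 7] / [5];  Q = [1, 2] / [3]
  Insert 6 (step 4): P = [1, 6] / [5, 7];  Q = [1, 2] / [3, 4]
  Insert 4 (step 5): P = [1, 4] / [5, 6] / [7];  Q = [1, 2] / [3, 4] / [5]
  Insert 3 (step 6): P = [1, 3] / [4, 6] / [5] / [7];  Q = [1, 2] / [3, 4] / [5] / [6]
  Insert 2 (step 7): P = [1, 2] / [3, 6] / [4] / [5] / [7];  Q = [1, 2] / [3, 4] / [5] / [6] / [7]
Final shape: (2, 2, 1, 1, 1).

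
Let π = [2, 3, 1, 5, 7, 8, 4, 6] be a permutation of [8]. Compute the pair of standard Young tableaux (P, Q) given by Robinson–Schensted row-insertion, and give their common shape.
P = [1, 3, 4, 6, 8] / [2, 5, 7];  Q = [1, 2, 4, 5, 6] / [3, 7, 8];  common shape = (5, 3)

Row-insert the values π_1, π_2, … into P one at a time, bumping the leftmost entry strictly greater than the inserted value down to the next row. The recording tableau Q records, in position (i, j), the step at which that cell was added to P.
  Insert 2 (step 1): P = [2];  Q = [1]
  Insert 3 (step 2): P = [2, 3];  Q = [1, 2]
  Insert 1 (step 3): P = [1, 3] / [2];  Q = [1, 2] / [3]
  Insert 5 (step 4): P = [1, 3, 5] / [2];  Q = [1, 2, 4] / [3]
  Insert 7 (step 5): P = [1, 3, 5, 7] / [2];  Q = [1, 2, 4, 5] / [3]
  Insert 8 (step 6): P = [1, 3, 5, 7, 8] / [2];  Q = [1, 2, 4, 5, 6] / [3]
  Insert 4 (step 7): P = [1, 3, 4, 7, 8] / [2, 5];  Q = [1, 2, 4, 5, 6] / [3, 7]
  Insert 6 (step 8): P = [1, 3, 4, 6, 8] / [2, 5, 7];  Q = [1, 2, 4, 5, 6] / [3, 7, 8]
Final shape: (5, 3).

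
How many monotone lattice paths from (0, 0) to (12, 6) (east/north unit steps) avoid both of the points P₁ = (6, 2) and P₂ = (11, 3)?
Number of paths = 11900

Inclusion–exclusion. Total paths: C(18, 12) = 18564. Through P₁: C(8, 6)·C(10, 6) = 5880. Through P₂: C(14, 11)·C(4, 1) = 1456. Since P₁ is strictly southwest of P₂, a monotone path through both must visit P₁ then P₂; paths through both = C(8, 6)·C(6, 5)·C(4, 1) = 672. Avoid both = 18564 − 5880 − 1456 + 672 = 11900.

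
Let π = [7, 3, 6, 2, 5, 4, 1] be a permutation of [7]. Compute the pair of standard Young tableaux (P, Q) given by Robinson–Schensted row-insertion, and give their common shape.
P = [1, 4] / [2, 5] / [3] / [6] / [7];  Q = [1, 3] / [2, 5] / [4] / [6] / [7];  common shape = (2, 2, 1, 1, 1)

Row-insert the values π_1, π_2, … into P one at a time, bumping the leftmost entry strictly greater than the inserted value down to the next row. The recording tableau Q records, in position (i, j), the step at which that cell was added to P.
  Insert 7 (step 1): P = [7];  Q = [1]
  Insert 3 (step 2): P = [3] / [7];  Q = [1] / [2]
  Insert 6 (step 3): P = [3, 6] / [7];  Q = [1, 3] / [2]
  Insert 2 (step 4): P = [2, 6] / [3] / [7];  Q = [1, 3] / [2] / [4]
  Insert 5 (step 5): P = [2, 5] / [3, 6] / [7];  Q = [1, 3] / [2, 5] / [4]
  Insert 4 (step 6): P = [2, 4] / [3, 5] / [6] / [7];  Q = [1, 3] / [2, 5] / [4] / [6]
  Insert 1 (step 7): P = [1, 4] / [2, 5] / [3] / [6] / [7];  Q = [1, 3] / [2, 5] / [4] / [6] / [7]
Final shape: (2, 2, 1, 1, 1).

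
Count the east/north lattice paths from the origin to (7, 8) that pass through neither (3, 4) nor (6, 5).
Number of paths = 2697

Inclusion–exclusion. Total paths: C(15, 7) = 6435. Through P₁: C(7, 3)·C(8, 4) = 2450. Through P₂: C(11, 6)·C(4, 1) = 1848. Since P₁ is strictly southwest of P₂, a monotone path through both must visit P₁ then P₂; paths through both = C(7, 3)·C(4, 3)·C(4, 1) = 560. Avoid both = 6435 − 2450 − 1848 + 560 = 2697.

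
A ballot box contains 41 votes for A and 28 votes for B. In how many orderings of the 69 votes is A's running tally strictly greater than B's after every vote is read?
Strict-lead orderings = 3161051053161657656

Total orderings of the 69 votes with 41 for A: C(69, 41) = 16777886359088798328. By the Bertrand ballot formula (Cycle Lemma / reflection principle), the number of orderings in which A is strictly ahead of B throughout is (p − q)/(p + q) · C(p + q, p) = (41 − 28)/(41 + 28) · 16777886359088798328 = 3161051053161657656.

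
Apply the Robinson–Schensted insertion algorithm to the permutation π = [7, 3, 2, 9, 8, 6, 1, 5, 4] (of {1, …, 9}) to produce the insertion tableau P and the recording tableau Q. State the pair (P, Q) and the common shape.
P = [1, 4] / [2, 5] / [3, 6] / [7, 8] / [9];  Q = [1, 4] / [2, 5] / [3, 6] / [7, 8] / [9];  common shape = (2, 2, 2, 2, 1)

Row-insert the values π_1, π_2, … into P one at a time, bumping the leftmost entry strictly greater than the inserted value down to the next row. The recording tableau Q records, in position (i, j), the step at which that cell was added to P.
  Insert 7 (step 1): P = [7];  Q = [1]
  Insert 3 (step 2): P = [3] / [7];  Q = [1] / [2]
  Insert 2 (step 3): P = [2] / [3] / [7];  Q = [1] / [2] / [3]
  Insert 9 (step 4): P = [2, 9] / [3] / [7];  Q = [1, 4] / [2] / [3]
  Insert 8 (step 5): P = [2, 8] / [3, 9] / [7];  Q = [1, 4] / [2, 5] / [3]
  Insert 6 (step 6): P = [2, 6] / [3, 8] / [7, 9];  Q = [1, 4] / [2, 5] / [3, 6]
  Insert 1 (step 7): P = [1, 6] / [2, 8] / [3, 9] / [7];  Q = [1, 4] / [2, 5] / [3, 6] / [7]
  Insert 5 (step 8): P = [1, 5] / [2, 6] / [3, 8] / [7, 9];  Q = [1, 4] / [2, 5] / [3, 6] / [7, 8]
  Insert 4 (step 9): P = [1, 4] / [2, 5] / [3, 6] / [7, 8] / [9];  Q = [1, 4] / [2, 5] / [3, 6] / [7, 8] / [9]
Final shape: (2, 2, 2, 2, 1).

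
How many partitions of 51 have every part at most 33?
p(51, parts ≤ 33) = 238731

Use the recurrence p(n, m) = p(n, m−1) + p(n−m, m): either the largest part is < m (count p(n, m−1)) or the largest part is exactly m (remove one copy of m, count p(n−m, m)). With p(0, ·) = 1 this gives p(51, parts ≤ 33) = 238731. (By conjugating Young diagrams, this also counts partitions of 51 into at most 33 parts.)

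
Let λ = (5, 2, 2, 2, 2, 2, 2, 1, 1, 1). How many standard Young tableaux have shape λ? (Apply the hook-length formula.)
# SYT of shape (5, 2, 2, 2, 2, 2, 2, 1, 1, 1) = 4434144

Hook-length formula: f^λ = n! / Π hook(c), product over all cells c of the Young diagram. For λ = (5, 2, 2, 2, 2, 2, 2, 1, 1, 1), n = 20 boxes. Hook lengths by row (left-to-right, top-to-bottom): [14, 10, 3, 2, 1]; [10, 6]; [9, 5]; [8, 4]; [7, 3]; [6, 2]; [5, 1]; [3]; [2]; [1]. Product of hooks = 548674560000. So f^λ = 20! / 548674560000 = 2432902008176640000 / 548674560000 = 4434144.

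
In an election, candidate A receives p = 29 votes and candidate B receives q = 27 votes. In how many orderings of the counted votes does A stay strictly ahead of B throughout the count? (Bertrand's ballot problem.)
Strict-lead orderings = 263747951750360

Total orderings of the 56 votes with 29 for A: C(56, 29) = 7384942649010080. By the Bertrand ballot formula (Cycle Lemma / reflection principle), the number of orderings in which A is strictly ahead of B throughout is (p − q)/(p + q) · C(p + q, p) = (29 − 27)/(29 + 27) · 7384942649010080 = 263747951750360.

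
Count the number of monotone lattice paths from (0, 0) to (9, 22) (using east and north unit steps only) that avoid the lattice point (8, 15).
Number of paths = 16237563

Total paths from (0, 0) to (9, 22): C(31, 9) = 20160075. Paths through (8, 15): (paths (0, 0) → (8, 15)) × (paths (8, 15) → (9, 22)) = C(23, 8) · C(8, 1) = 490314 · 8 = 3922512. Avoidance count = 20160075 − 3922512 = 16237563.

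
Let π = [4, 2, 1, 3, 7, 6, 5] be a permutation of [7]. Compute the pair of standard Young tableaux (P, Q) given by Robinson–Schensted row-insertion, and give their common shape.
P = [1, 3, 5] / [2, 6] / [4, 7];  Q = [1, 4, 5] / [2, 6] / [3, 7];  common shape = (3, 2, 2)

Row-insert the values π_1, π_2, … into P one at a time, bumping the leftmost entry strictly greater than the inserted value down to the next row. The recording tableau Q records, in position (i, j), the step at which that cell was added to P.
  Insert 4 (step 1): P = [4];  Q = [1]
  Insert 2 (step 2): P = [2] / [4];  Q = [1] / [2]
  Insert 1 (step 3): P = [1] / [2] / [4];  Q = [1] / [2] / [3]
  Insert 3 (step 4): P = [1, 3] / [2] / [4];  Q = [1, 4] / [2] / [3]
  Insert 7 (step 5): P = [1, 3, 7] / [2] / [4];  Q = [1, 4, 5] / [2] / [3]
  Insert 6 (step 6): P = [1, 3, 6] / [2, 7] / [4];  Q = [1, 4, 5] / [2, 6] / [3]
  Insert 5 (step 7): P = [1, 3, 5] / [2, 6] / [4, 7];  Q = [1, 4, 5] / [2, 6] / [3, 7]
Final shape: (3, 2, 2).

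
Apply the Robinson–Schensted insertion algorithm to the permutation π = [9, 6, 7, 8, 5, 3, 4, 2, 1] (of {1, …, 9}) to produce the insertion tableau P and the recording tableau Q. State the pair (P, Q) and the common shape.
P = [1, 4, 8] / [2, 7] / [3] / [5] / [6] / [9];  Q = [1, 3, 4] / [2, 7] / [5] / [6] / [8] / [9];  common shape = (3, 2, 1, 1, 1, 1)

Row-insert the values π_1, π_2, … into P one at a time, bumping the leftmost entry strictly greater than the inserted value down to the next row. The recording tableau Q records, in position (i, j), the step at which that cell was added to P.
  Insert 9 (step 1): P = [9];  Q = [1]
  Insert 6 (step 2): P = [6] / [9];  Q = [1] / [2]
  Insert 7 (step 3): P = [6, 7] / [9];  Q = [1, 3] / [2]
  Insert 8 (step 4): P = [6, 7, 8] / [9];  Q = [1, 3, 4] / [2]
  Insert 5 (step 5): P = [5, 7, 8] / [6] / [9];  Q = [1, 3, 4] / [2] / [5]
  Insert 3 (step 6): P = [3, 7, 8] / [5] / [6] / [9];  Q = [1, 3, 4] / [2] / [5] / [6]
  Insert 4 (step 7): P = [3, 4, 8] / [5, 7] / [6] / [9];  Q = [1, 3, 4] / [2, 7] / [5] / [6]
  Insert 2 (step 8): P = [2, 4, 8] / [3, 7] / [5] / [6] / [9];  Q = [1, 3, 4] / [2, 7] / [5] / [6] / [8]
  Insert 1 (step 9): P = [1, 4, 8] / [2, 7] / [3] / [5] / [6] / [9];  Q = [1, 3, 4] / [2, 7] / [5] / [6] / [8] / [9]
Final shape: (3, 2, 1, 1, 1, 1).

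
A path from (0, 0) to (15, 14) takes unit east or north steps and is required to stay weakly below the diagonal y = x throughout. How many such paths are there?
Number of paths = 9694845

By the reflection principle (André's argument), the number of monotone paths to (15, 14) with n ≤ m that never go above y = x is C(29, 15) − C(29, 16) = 77558760 − 67863915 = 9694845.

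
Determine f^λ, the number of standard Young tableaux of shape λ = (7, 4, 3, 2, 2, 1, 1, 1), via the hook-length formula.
# SYT of shape (7, 4, 3, 2, 2, 1, 1, 1) = 838053216

Hook-length formula: f^λ = n! / Π hook(c), product over all cells c of the Young diagram. For λ = (7, 4, 3, 2, 2, 1, 1, 1), n = 21 boxes. Hook lengths by row (left-to-right, top-to-bottom): [14, 10, 7, 5, 3, 2, 1]; [10, 6, 3, 1]; [8, 4, 1]; [6, 2]; [5, 1]; [3]; [2]; [1]. Product of hooks = 60963840000. So f^λ = 21! / 60963840000 = 51090942171709440000 / 60963840000 = 838053216.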